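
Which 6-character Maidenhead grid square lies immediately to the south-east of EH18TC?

Longitude subsquare t = 19; +1 → 20 = u.
Latitude subsquare c = 2; −1 → 1 = b.

EH18ub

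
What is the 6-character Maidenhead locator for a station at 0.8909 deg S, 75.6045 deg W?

Shift to the Maidenhead origin (180°W, 90°S): lon 104.3955, lat 89.1091.
Field: lon ⌊104.3955/20⌋ = 5 → F; lat ⌊89.1091/10⌋ = 8 → I.
Square: lon ⌊4.3955/2⌋ = 2; lat ⌊9.1091/1⌋ = 9.
Subsquare: lon ⌊0.3955/0.0833333⌋ = 4 → e; lat ⌊0.1091/0.0416667⌋ = 2 → c.

FI29ec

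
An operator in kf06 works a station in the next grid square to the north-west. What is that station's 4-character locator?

Longitude square 0; −1 → -1, wraps to 9, carry into field.
Longitude field K = 10; −1 → 9 = J.
Latitude square 6; +1 → 7.

JF97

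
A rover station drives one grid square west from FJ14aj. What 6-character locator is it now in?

FJ04xj

Longitude subsquare a = 0; −1 → -1, wraps to 23 = x, carry into square.
Longitude square 1; −1 → 0.
The latitude characters are unchanged.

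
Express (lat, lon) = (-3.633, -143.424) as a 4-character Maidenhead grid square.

Offset from 180°W / 90°S: lon 36.58°, lat 86.37°.
Field (20°×10°, letters A–R): lon ⌊36.58/20⌋ = 1 → B; lat ⌊86.37/10⌋ = 8 → I.
Square (2°×1°, digits 0–9): lon ⌊16.58/2⌋ = 8; lat ⌊6.37/1⌋ = 6.

BI86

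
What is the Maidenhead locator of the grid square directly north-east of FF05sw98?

FF05tw09

Longitude extended square 9; +1 → 10, wraps to 0, carry into subsquare.
Longitude subsquare s = 18; +1 → 19 = t.
Latitude extended square 8; +1 → 9.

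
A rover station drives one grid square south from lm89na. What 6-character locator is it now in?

Latitude subsquare a = 0; −1 → -1, wraps to 23 = x, carry into square.
Latitude square 9; −1 → 8.
The longitude characters are unchanged.

LM88nx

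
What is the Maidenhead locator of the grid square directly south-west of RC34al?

RC24xk

Longitude subsquare a = 0; −1 → -1, wraps to 23 = x, carry into square.
Longitude square 3; −1 → 2.
Latitude subsquare l = 11; −1 → 10 = k.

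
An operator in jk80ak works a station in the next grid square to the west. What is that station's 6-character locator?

Longitude subsquare a = 0; −1 → -1, wraps to 23 = x, carry into square.
Longitude square 8; −1 → 7.
The latitude characters are unchanged.

JK70xk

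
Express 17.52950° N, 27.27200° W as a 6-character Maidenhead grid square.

Offset from 180°W / 90°S: lon 152.7280°, lat 107.5295°.
Field: 152.7280/20 → 7 → H, 107.5295/10 → 10 → K; chars HK.
Square: 12.7280/2 → 6, 7.5295/1 → 7; chars 67.
Subsquare: 0.7280/0.0833333 → 8 → i, 0.5295/0.0416667 → 12 → m; chars im.

HK67im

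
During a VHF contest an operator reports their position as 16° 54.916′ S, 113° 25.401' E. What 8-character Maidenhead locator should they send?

OH63rc00

Add 180° to longitude and 90° to latitude: 293.42335, 73.08473.
Field: lon ⌊293.42335/20⌋ = 14 → O; lat ⌊73.08473/10⌋ = 7 → H.
Square: lon ⌊13.42335/2⌋ = 6; lat ⌊3.08473/1⌋ = 3.
Subsquare: lon ⌊1.42335/0.0833333⌋ = 17 → r; lat ⌊0.08473/0.0416667⌋ = 2 → c.
Extended square: lon ⌊0.00668/0.00833333⌋ = 0; lat ⌊0.00140/0.00416667⌋ = 0.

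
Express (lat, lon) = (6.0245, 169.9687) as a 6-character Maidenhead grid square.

RJ46xa

Shift to the Maidenhead origin (180°W, 90°S): lon 349.9687, lat 96.0245.
Field: 349.9687/20 → 17 → R, 96.0245/10 → 9 → J; chars RJ.
Square: 9.9687/2 → 4, 6.0245/1 → 6; chars 46.
Subsquare: 1.9687/0.0833333 → 23 → x, 0.0245/0.0416667 → 0 → a; chars xa.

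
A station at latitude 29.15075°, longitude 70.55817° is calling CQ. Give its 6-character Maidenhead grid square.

ML59gd

Add 180° to longitude and 90° to latitude: 250.5582, 119.1508.
Field (20°×10°, letters A–R): 250.5582/20 → 12 → M, 119.1508/10 → 11 → L; chars ML.
Square (2°×1°, digits 0–9): 10.5582/2 → 5, 9.1508/1 → 9; chars 59.
Subsquare (5′×2.5′, letters a–x): 0.5582/0.0833333 → 6 → g, 0.1508/0.0416667 → 3 → d; chars gd.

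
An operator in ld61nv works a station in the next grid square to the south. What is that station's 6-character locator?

Latitude subsquare v = 21; −1 → 20 = u.
The longitude characters are unchanged.

LD61nu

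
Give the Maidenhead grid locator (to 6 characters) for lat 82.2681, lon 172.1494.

RR62bg

Shift to the Maidenhead origin (180°W, 90°S): lon 352.1494, lat 172.2681.
Field: lon ⌊352.1494/20⌋ = 17 → R; lat ⌊172.2681/10⌋ = 17 → R.
Square: lon ⌊12.1494/2⌋ = 6; lat ⌊2.2681/1⌋ = 2.
Subsquare: lon ⌊0.1494/0.0833333⌋ = 1 → b; lat ⌊0.2681/0.0416667⌋ = 6 → g.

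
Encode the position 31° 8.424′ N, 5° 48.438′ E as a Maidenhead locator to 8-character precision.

JM21vd63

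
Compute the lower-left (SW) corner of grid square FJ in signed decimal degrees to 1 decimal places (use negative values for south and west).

Field F=5, J=9: +5·20° lon, +9·10° lat → SW at lon -80°, lat 0°.
latitude 0.0, longitude -80.0.

0.0, -80.0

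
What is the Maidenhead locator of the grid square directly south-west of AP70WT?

Longitude subsquare w = 22; −1 → 21 = v.
Latitude subsquare t = 19; −1 → 18 = s.

AP70vs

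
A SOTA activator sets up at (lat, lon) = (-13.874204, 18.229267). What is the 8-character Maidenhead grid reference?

JH96cd70

Offset from 180°W / 90°S: lon 198.22927°, lat 76.12580°.
Field: lon ⌊198.22927/20⌋ = 9 → J; lat ⌊76.12580/10⌋ = 7 → H.
Square: lon ⌊18.22927/2⌋ = 9; lat ⌊6.12580/1⌋ = 6.
Subsquare: lon ⌊0.22927/0.0833333⌋ = 2 → c; lat ⌊0.12580/0.0416667⌋ = 3 → d.
Extended square: lon ⌊0.06260/0.00833333⌋ = 7; lat ⌊0.00080/0.00416667⌋ = 0.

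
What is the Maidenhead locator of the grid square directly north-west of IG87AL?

IG77xm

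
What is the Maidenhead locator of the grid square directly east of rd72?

Longitude square 7; +1 → 8.
The latitude characters are unchanged.

RD82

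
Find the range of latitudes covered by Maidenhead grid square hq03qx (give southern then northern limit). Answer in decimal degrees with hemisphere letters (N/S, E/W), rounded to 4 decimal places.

73.9583° N, 74.0000° N

Field H=7, Q=16: +7·20° lon, +16·10° lat → SW at lon -40°, lat 70°.
Square 0, 3: +0·2° lon, +3·1° lat → SW at lon -40°, lat 73°.
Subsquare q=16, x=23: +16·0.0833333° lon, +23·0.0416667° lat → SW at lon -38.6667°, lat 73.9583°.
Cell spans 0.0833333° lon × 0.0416667° lat.
south 73.9583° N, north 74.0000° N.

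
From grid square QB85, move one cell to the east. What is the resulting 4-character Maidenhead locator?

QB95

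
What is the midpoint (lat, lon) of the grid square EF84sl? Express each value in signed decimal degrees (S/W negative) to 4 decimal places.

Field E=4, F=5: +4·20° lon, +5·10° lat → SW at lon -100°, lat -40°.
Square 8, 4: +8·2° lon, +4·1° lat → SW at lon -84°, lat -36°.
Subsquare s=18, l=11: +18·0.0833333° lon, +11·0.0416667° lat → SW at lon -82.5°, lat -35.5417°.
Cell spans 0.0833333° lon × 0.0416667° lat. Centre is SW corner plus half of each.
latitude -35.5208, longitude -82.4583.

-35.5208, -82.4583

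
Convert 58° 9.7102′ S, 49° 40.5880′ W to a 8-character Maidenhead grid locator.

GD51du81

Shift to the Maidenhead origin (180°W, 90°S): lon 130.32353, lat 31.83816.
Field: lon ⌊130.32353/20⌋ = 6 → G; lat ⌊31.83816/10⌋ = 3 → D.
Square: lon ⌊10.32353/2⌋ = 5; lat ⌊1.83816/1⌋ = 1.
Subsquare: lon ⌊0.32353/0.0833333⌋ = 3 → d; lat ⌊0.83816/0.0416667⌋ = 20 → u.
Extended square: lon ⌊0.07353/0.00833333⌋ = 8; lat ⌊0.00483/0.00416667⌋ = 1.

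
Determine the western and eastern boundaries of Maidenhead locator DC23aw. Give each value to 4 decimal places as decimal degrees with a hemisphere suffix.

Field D=3, C=2: +3·20° lon, +2·10° lat → SW at lon -120°, lat -70°.
Square 2, 3: +2·2° lon, +3·1° lat → SW at lon -116°, lat -67°.
Subsquare a=0, w=22: +0·0.0833333° lon, +22·0.0416667° lat → SW at lon -116°, lat -66.0833°.
Cell spans 0.0833333° lon × 0.0416667° lat.
west 116.0000° W, east 115.9167° W.

116.0000° W, 115.9167° W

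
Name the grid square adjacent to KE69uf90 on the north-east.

KE69vf01

Longitude extended square 9; +1 → 10, wraps to 0, carry into subsquare.
Longitude subsquare u = 20; +1 → 21 = v.
Latitude extended square 0; +1 → 1.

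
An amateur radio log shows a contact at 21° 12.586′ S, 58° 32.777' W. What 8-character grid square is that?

Shift to the Maidenhead origin (180°W, 90°S): lon 121.45372, lat 68.79023.
Field: lon ⌊121.45372/20⌋ = 6 → G; lat ⌊68.79023/10⌋ = 6 → G.
Square: lon ⌊1.45372/2⌋ = 0; lat ⌊8.79023/1⌋ = 8.
Subsquare: lon ⌊1.45372/0.0833333⌋ = 17 → r; lat ⌊0.79023/0.0416667⌋ = 18 → s.
Extended square: lon ⌊0.03705/0.00833333⌋ = 4; lat ⌊0.04023/0.00416667⌋ = 9.

GG08rs49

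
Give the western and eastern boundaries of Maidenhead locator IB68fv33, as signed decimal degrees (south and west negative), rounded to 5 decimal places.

Field I=8, B=1: +8·20° lon, +1·10° lat → SW at lon -20°, lat -80°.
Square 6, 8: +6·2° lon, +8·1° lat → SW at lon -8°, lat -72°.
Subsquare f=5, v=21: +5·0.0833333° lon, +21·0.0416667° lat → SW at lon -7.58333°, lat -71.125°.
Extended square 3, 3: +3·0.00833333° lon, +3·0.00416667° lat → SW at lon -7.55833°, lat -71.1125°.
Cell spans 0.00833333° lon × 0.00416667° lat.
west -7.55833, east -7.55000.

-7.55833, -7.55000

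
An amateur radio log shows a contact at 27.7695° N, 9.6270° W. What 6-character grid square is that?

IL57es

Offset from 180°W / 90°S: lon 170.3730°, lat 117.7695°.
Field: 170.3730/20 → 8 → I, 117.7695/10 → 11 → L; chars IL.
Square: 10.3730/2 → 5, 7.7695/1 → 7; chars 57.
Subsquare: 0.3730/0.0833333 → 4 → e, 0.7695/0.0416667 → 18 → s; chars es.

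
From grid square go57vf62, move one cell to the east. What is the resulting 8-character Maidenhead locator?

Longitude extended square 6; +1 → 7.
The latitude characters are unchanged.

GO57vf72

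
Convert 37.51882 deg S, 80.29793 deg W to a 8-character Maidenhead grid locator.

EF92ul45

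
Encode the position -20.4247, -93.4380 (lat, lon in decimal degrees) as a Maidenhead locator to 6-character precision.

Offset from 180°W / 90°S: lon 86.5620°, lat 69.5753°.
Field (20°×10°, letters A–R): 86.5620/20 → 4 → E, 69.5753/10 → 6 → G; chars EG.
Square (2°×1°, digits 0–9): 6.5620/2 → 3, 9.5753/1 → 9; chars 39.
Subsquare (5′×2.5′, letters a–x): 0.5620/0.0833333 → 6 → g, 0.5753/0.0416667 → 13 → n; chars gn.

EG39gn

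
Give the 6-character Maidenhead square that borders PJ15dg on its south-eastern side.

PJ15ef

Longitude subsquare d = 3; +1 → 4 = e.
Latitude subsquare g = 6; −1 → 5 = f.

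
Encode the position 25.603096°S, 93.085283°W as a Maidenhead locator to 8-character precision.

EG34kj95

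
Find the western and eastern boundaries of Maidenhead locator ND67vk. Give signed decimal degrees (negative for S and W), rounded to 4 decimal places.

93.7500, 93.8333

Field N=13, D=3: +13·20° lon, +3·10° lat → SW at lon 80°, lat -60°.
Square 6, 7: +6·2° lon, +7·1° lat → SW at lon 92°, lat -53°.
Subsquare v=21, k=10: +21·0.0833333° lon, +10·0.0416667° lat → SW at lon 93.75°, lat -52.5833°.
Cell spans 0.0833333° lon × 0.0416667° lat.
west 93.7500, east 93.8333.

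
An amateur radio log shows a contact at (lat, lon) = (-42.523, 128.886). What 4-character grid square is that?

PE47

Shift to the Maidenhead origin (180°W, 90°S): lon 308.89, lat 47.48.
Field: lon ⌊308.89/20⌋ = 15 → P; lat ⌊47.48/10⌋ = 4 → E.
Square: lon ⌊8.89/2⌋ = 4; lat ⌊7.48/1⌋ = 7.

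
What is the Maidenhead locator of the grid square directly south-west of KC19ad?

KC09xc

Longitude subsquare a = 0; −1 → -1, wraps to 23 = x, carry into square.
Longitude square 1; −1 → 0.
Latitude subsquare d = 3; −1 → 2 = c.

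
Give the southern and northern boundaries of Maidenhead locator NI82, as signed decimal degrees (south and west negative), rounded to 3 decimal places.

-8.000, -7.000

Field N=13, I=8: +13·20° lon, +8·10° lat → SW at lon 80°, lat -10°.
Square 8, 2: +8·2° lon, +2·1° lat → SW at lon 96°, lat -8°.
Cell spans 2° lon × 1° lat.
south -8.000, north -7.000.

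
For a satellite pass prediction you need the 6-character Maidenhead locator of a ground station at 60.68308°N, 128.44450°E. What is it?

Add 180° to longitude and 90° to latitude: 308.4445, 150.6831.
Field (20°×10°, letters A–R): lon ⌊308.4445/20⌋ = 15 → P; lat ⌊150.6831/10⌋ = 15 → P.
Square (2°×1°, digits 0–9): lon ⌊8.4445/2⌋ = 4; lat ⌊0.6831/1⌋ = 0.
Subsquare (5′×2.5′, letters a–x): lon ⌊0.4445/0.0833333⌋ = 5 → f; lat ⌊0.6831/0.0416667⌋ = 16 → q.

PP40fq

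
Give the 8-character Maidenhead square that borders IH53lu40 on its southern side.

IH53lt49

Latitude extended square 0; −1 → -1, wraps to 9, carry into subsquare.
Latitude subsquare u = 20; −1 → 19 = t.
The longitude characters are unchanged.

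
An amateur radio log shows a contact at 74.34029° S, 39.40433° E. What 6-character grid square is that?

KB95qp

Offset from 180°W / 90°S: lon 219.4043°, lat 15.6597°.
Field (20°×10°, letters A–R): 219.4043/20 → 10 → K, 15.6597/10 → 1 → B; chars KB.
Square (2°×1°, digits 0–9): 19.4043/2 → 9, 5.6597/1 → 5; chars 95.
Subsquare (5′×2.5′, letters a–x): 1.4043/0.0833333 → 16 → q, 0.6597/0.0416667 → 15 → p; chars qp.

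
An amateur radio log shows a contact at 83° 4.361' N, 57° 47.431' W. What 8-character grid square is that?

GR13cb57

Shift to the Maidenhead origin (180°W, 90°S): lon 122.20948, lat 173.07268.
Field (20°×10°, letters A–R): lon ⌊122.20948/20⌋ = 6 → G; lat ⌊173.07268/10⌋ = 17 → R.
Square (2°×1°, digits 0–9): lon ⌊2.20948/2⌋ = 1; lat ⌊3.07268/1⌋ = 3.
Subsquare (5′×2.5′, letters a–x): lon ⌊0.20948/0.0833333⌋ = 2 → c; lat ⌊0.07268/0.0416667⌋ = 1 → b.
Extended square (30″×15″, digits 0–9): lon ⌊0.04282/0.00833333⌋ = 5; lat ⌊0.03102/0.00416667⌋ = 7.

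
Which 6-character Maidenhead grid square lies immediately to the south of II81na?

Latitude subsquare a = 0; −1 → -1, wraps to 23 = x, carry into square.
Latitude square 1; −1 → 0.
The longitude characters are unchanged.

II80nx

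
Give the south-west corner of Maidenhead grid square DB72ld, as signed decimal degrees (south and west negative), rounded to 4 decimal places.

-77.8750, -105.0833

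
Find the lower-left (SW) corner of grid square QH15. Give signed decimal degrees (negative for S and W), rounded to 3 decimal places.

Field Q=16, H=7: +16·20° lon, +7·10° lat → SW at lon 140°, lat -20°.
Square 1, 5: +1·2° lon, +5·1° lat → SW at lon 142°, lat -15°.
latitude -15.000, longitude 142.000.

-15.000, 142.000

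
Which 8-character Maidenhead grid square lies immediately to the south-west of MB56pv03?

MB56ov92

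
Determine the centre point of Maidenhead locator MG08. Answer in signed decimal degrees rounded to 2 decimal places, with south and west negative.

Field M=12, G=6: +12·20° lon, +6·10° lat → SW at lon 60°, lat -30°.
Square 0, 8: +0·2° lon, +8·1° lat → SW at lon 60°, lat -22°.
Cell spans 2° lon × 1° lat. Centre is SW corner plus half of each.
latitude -21.50, longitude 61.00.

-21.50, 61.00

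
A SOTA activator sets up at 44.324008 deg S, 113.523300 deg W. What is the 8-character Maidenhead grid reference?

DE35fq72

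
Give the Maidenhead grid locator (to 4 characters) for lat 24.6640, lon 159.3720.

QL94

Offset from 180°W / 90°S: lon 339.37°, lat 114.66°.
Field (20°×10°, letters A–R): lon ⌊339.37/20⌋ = 16 → Q; lat ⌊114.66/10⌋ = 11 → L.
Square (2°×1°, digits 0–9): lon ⌊19.37/2⌋ = 9; lat ⌊4.66/1⌋ = 4.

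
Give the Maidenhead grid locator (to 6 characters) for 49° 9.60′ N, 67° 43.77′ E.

MN39ud

Shift to the Maidenhead origin (180°W, 90°S): lon 247.7295, lat 139.1600.
Field (20°×10°, letters A–R): 247.7295/20 → 12 → M, 139.1600/10 → 13 → N; chars MN.
Square (2°×1°, digits 0–9): 7.7295/2 → 3, 9.1600/1 → 9; chars 39.
Subsquare (5′×2.5′, letters a–x): 1.7295/0.0833333 → 20 → u, 0.1600/0.0416667 → 3 → d; chars ud.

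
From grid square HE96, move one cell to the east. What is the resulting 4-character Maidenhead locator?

IE06

Longitude square 9; +1 → 10, wraps to 0, carry into field.
Longitude field H = 7; +1 → 8 = I.
The latitude characters are unchanged.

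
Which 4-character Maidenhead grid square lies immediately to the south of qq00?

QP09

Latitude square 0; −1 → -1, wraps to 9, carry into field.
Latitude field Q = 16; −1 → 15 = P.
The longitude characters are unchanged.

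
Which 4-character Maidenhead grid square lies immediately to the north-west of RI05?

Longitude square 0; −1 → -1, wraps to 9, carry into field.
Longitude field R = 17; −1 → 16 = Q.
Latitude square 5; +1 → 6.

QI96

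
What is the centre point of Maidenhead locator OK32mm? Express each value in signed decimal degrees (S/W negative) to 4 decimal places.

12.5208, 107.0417

Field O=14, K=10: +14·20° lon, +10·10° lat → SW at lon 100°, lat 10°.
Square 3, 2: +3·2° lon, +2·1° lat → SW at lon 106°, lat 12°.
Subsquare m=12, m=12: +12·0.0833333° lon, +12·0.0416667° lat → SW at lon 107°, lat 12.5°.
Cell spans 0.0833333° lon × 0.0416667° lat. Centre is SW corner plus half of each.
latitude 12.5208, longitude 107.0417.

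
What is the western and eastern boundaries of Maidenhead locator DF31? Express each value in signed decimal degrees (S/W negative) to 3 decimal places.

Field D=3, F=5: +3·20° lon, +5·10° lat → SW at lon -120°, lat -40°.
Square 3, 1: +3·2° lon, +1·1° lat → SW at lon -114°, lat -39°.
Cell spans 2° lon × 1° lat.
west -114.000, east -112.000.

-114.000, -112.000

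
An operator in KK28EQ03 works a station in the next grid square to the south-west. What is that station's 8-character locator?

Longitude extended square 0; −1 → -1, wraps to 9, carry into subsquare.
Longitude subsquare e = 4; −1 → 3 = d.
Latitude extended square 3; −1 → 2.

KK28dq92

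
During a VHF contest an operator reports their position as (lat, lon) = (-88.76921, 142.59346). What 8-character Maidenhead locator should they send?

Add 180° to longitude and 90° to latitude: 322.59346, 1.23079.
Field: 322.59346/20 → 16 → Q, 1.23079/10 → 0 → A; chars QA.
Square: 2.59346/2 → 1, 1.23079/1 → 1; chars 11.
Subsquare: 0.59346/0.0833333 → 7 → h, 0.23079/0.0416667 → 5 → f; chars hf.
Extended square: 0.01013/0.00833333 → 1, 0.02246/0.00416667 → 5; chars 15.

QA11hf15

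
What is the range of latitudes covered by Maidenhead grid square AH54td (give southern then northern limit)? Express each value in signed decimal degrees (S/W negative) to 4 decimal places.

-15.8750, -15.8333

Field A=0, H=7: +0·20° lon, +7·10° lat → SW at lon -180°, lat -20°.
Square 5, 4: +5·2° lon, +4·1° lat → SW at lon -170°, lat -16°.
Subsquare t=19, d=3: +19·0.0833333° lon, +3·0.0416667° lat → SW at lon -168.417°, lat -15.875°.
Cell spans 0.0833333° lon × 0.0416667° lat.
south -15.8750, north -15.8333.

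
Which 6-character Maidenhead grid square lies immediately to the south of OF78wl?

OF78wk

Latitude subsquare l = 11; −1 → 10 = k.
The longitude characters are unchanged.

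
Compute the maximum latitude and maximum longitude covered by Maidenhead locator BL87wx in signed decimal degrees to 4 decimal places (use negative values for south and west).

28.0000, -142.0833

Field B=1, L=11: +1·20° lon, +11·10° lat → SW at lon -160°, lat 20°.
Square 8, 7: +8·2° lon, +7·1° lat → SW at lon -144°, lat 27°.
Subsquare w=22, x=23: +22·0.0833333° lon, +23·0.0416667° lat → SW at lon -142.167°, lat 27.9583°.
Cell spans 0.0833333° lon × 0.0416667° lat. NE corner is SW corner plus one full cell.
latitude 28.0000, longitude -142.0833.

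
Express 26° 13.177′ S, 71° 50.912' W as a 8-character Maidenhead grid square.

FG43bs87

Offset from 180°W / 90°S: lon 108.15147°, lat 63.78038°.
Field: 108.15147/20 → 5 → F, 63.78038/10 → 6 → G; chars FG.
Square: 8.15147/2 → 4, 3.78038/1 → 3; chars 43.
Subsquare: 0.15147/0.0833333 → 1 → b, 0.78038/0.0416667 → 18 → s; chars bs.
Extended square: 0.06813/0.00833333 → 8, 0.03038/0.00416667 → 7; chars 87.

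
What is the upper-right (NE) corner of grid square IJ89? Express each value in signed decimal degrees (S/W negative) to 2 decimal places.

10.00, -2.00

Field I=8, J=9: +8·20° lon, +9·10° lat → SW at lon -20°, lat 0°.
Square 8, 9: +8·2° lon, +9·1° lat → SW at lon -4°, lat 9°.
Cell spans 2° lon × 1° lat. NE corner is SW corner plus one full cell.
latitude 10.00, longitude -2.00.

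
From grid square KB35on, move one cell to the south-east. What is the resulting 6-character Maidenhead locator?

KB35pm

Longitude subsquare o = 14; +1 → 15 = p.
Latitude subsquare n = 13; −1 → 12 = m.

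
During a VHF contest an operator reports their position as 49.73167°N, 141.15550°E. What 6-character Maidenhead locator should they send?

QN09nr

Add 180° to longitude and 90° to latitude: 321.1555, 139.7317.
Field (20°×10°, letters A–R): lon ⌊321.1555/20⌋ = 16 → Q; lat ⌊139.7317/10⌋ = 13 → N.
Square (2°×1°, digits 0–9): lon ⌊1.1555/2⌋ = 0; lat ⌊9.7317/1⌋ = 9.
Subsquare (5′×2.5′, letters a–x): lon ⌊1.1555/0.0833333⌋ = 13 → n; lat ⌊0.7317/0.0416667⌋ = 17 → r.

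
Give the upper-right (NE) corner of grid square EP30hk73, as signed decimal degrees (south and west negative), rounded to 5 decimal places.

Field E=4, P=15: +4·20° lon, +15·10° lat → SW at lon -100°, lat 60°.
Square 3, 0: +3·2° lon, +0·1° lat → SW at lon -94°, lat 60°.
Subsquare h=7, k=10: +7·0.0833333° lon, +10·0.0416667° lat → SW at lon -93.4167°, lat 60.4167°.
Extended square 7, 3: +7·0.00833333° lon, +3·0.00416667° lat → SW at lon -93.3583°, lat 60.4292°.
Cell spans 0.00833333° lon × 0.00416667° lat. NE corner is SW corner plus one full cell.
latitude 60.43333, longitude -93.35000.

60.43333, -93.35000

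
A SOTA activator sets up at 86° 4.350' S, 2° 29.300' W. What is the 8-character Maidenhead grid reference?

IA83sw12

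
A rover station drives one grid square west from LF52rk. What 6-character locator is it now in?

Longitude subsquare r = 17; −1 → 16 = q.
The latitude characters are unchanged.

LF52qk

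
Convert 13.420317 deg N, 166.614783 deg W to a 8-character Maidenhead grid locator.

Offset from 180°W / 90°S: lon 13.38522°, lat 103.42032°.
Field: lon ⌊13.38522/20⌋ = 0 → A; lat ⌊103.42032/10⌋ = 10 → K.
Square: lon ⌊13.38522/2⌋ = 6; lat ⌊3.42032/1⌋ = 3.
Subsquare: lon ⌊1.38522/0.0833333⌋ = 16 → q; lat ⌊0.42032/0.0416667⌋ = 10 → k.
Extended square: lon ⌊0.05188/0.00833333⌋ = 6; lat ⌊0.00365/0.00416667⌋ = 0.

AK63qk60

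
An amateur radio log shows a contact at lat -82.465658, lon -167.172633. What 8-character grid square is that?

AA67jm98

Offset from 180°W / 90°S: lon 12.82737°, lat 7.53434°.
Field: lon ⌊12.82737/20⌋ = 0 → A; lat ⌊7.53434/10⌋ = 0 → A.
Square: lon ⌊12.82737/2⌋ = 6; lat ⌊7.53434/1⌋ = 7.
Subsquare: lon ⌊0.82737/0.0833333⌋ = 9 → j; lat ⌊0.53434/0.0416667⌋ = 12 → m.
Extended square: lon ⌊0.07737/0.00833333⌋ = 9; lat ⌊0.03434/0.00416667⌋ = 8.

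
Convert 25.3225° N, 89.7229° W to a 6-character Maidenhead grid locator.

EL55dh

Offset from 180°W / 90°S: lon 90.2771°, lat 115.3225°.
Field (20°×10°, letters A–R): 90.2771/20 → 4 → E, 115.3225/10 → 11 → L; chars EL.
Square (2°×1°, digits 0–9): 10.2771/2 → 5, 5.3225/1 → 5; chars 55.
Subsquare (5′×2.5′, letters a–x): 0.2771/0.0833333 → 3 → d, 0.3225/0.0416667 → 7 → h; chars dh.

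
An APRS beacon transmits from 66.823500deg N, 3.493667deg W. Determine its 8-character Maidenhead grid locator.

Offset from 180°W / 90°S: lon 176.50633°, lat 156.82350°.
Field: 176.50633/20 → 8 → I, 156.82350/10 → 15 → P; chars IP.
Square: 16.50633/2 → 8, 6.82350/1 → 6; chars 86.
Subsquare: 0.50633/0.0833333 → 6 → g, 0.82350/0.0416667 → 19 → t; chars gt.
Extended square: 0.00633/0.00833333 → 0, 0.03183/0.00416667 → 7; chars 07.

IP86gt07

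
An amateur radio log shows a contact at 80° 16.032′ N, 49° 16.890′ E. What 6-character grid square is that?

LR40pg

Offset from 180°W / 90°S: lon 229.2815°, lat 170.2672°.
Field: 229.2815/20 → 11 → L, 170.2672/10 → 17 → R; chars LR.
Square: 9.2815/2 → 4, 0.2672/1 → 0; chars 40.
Subsquare: 1.2815/0.0833333 → 15 → p, 0.2672/0.0416667 → 6 → g; chars pg.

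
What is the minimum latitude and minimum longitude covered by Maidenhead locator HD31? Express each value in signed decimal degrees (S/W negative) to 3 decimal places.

-59.000, -34.000

Field H=7, D=3: +7·20° lon, +3·10° lat → SW at lon -40°, lat -60°.
Square 3, 1: +3·2° lon, +1·1° lat → SW at lon -34°, lat -59°.
latitude -59.000, longitude -34.000.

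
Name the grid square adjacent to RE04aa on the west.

Longitude subsquare a = 0; −1 → -1, wraps to 23 = x, carry into square.
Longitude square 0; −1 → -1, wraps to 9, carry into field.
Longitude field R = 17; −1 → 16 = Q.
The latitude characters are unchanged.

QE94xa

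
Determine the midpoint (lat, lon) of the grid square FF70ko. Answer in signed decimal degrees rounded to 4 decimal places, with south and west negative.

-39.3958, -65.1250

Field F=5, F=5: +5·20° lon, +5·10° lat → SW at lon -80°, lat -40°.
Square 7, 0: +7·2° lon, +0·1° lat → SW at lon -66°, lat -40°.
Subsquare k=10, o=14: +10·0.0833333° lon, +14·0.0416667° lat → SW at lon -65.1667°, lat -39.4167°.
Cell spans 0.0833333° lon × 0.0416667° lat. Centre is SW corner plus half of each.
latitude -39.3958, longitude -65.1250.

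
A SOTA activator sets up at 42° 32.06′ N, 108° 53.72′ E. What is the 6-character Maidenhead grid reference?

Shift to the Maidenhead origin (180°W, 90°S): lon 288.8953, lat 132.5343.
Field: lon ⌊288.8953/20⌋ = 14 → O; lat ⌊132.5343/10⌋ = 13 → N.
Square: lon ⌊8.8953/2⌋ = 4; lat ⌊2.5343/1⌋ = 2.
Subsquare: lon ⌊0.8953/0.0833333⌋ = 10 → k; lat ⌊0.5343/0.0416667⌋ = 12 → m.

ON42km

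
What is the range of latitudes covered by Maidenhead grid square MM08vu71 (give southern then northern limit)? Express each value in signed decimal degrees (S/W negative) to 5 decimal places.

Field M=12, M=12: +12·20° lon, +12·10° lat → SW at lon 60°, lat 30°.
Square 0, 8: +0·2° lon, +8·1° lat → SW at lon 60°, lat 38°.
Subsquare v=21, u=20: +21·0.0833333° lon, +20·0.0416667° lat → SW at lon 61.75°, lat 38.8333°.
Extended square 7, 1: +7·0.00833333° lon, +1·0.00416667° lat → SW at lon 61.8083°, lat 38.8375°.
Cell spans 0.00833333° lon × 0.00416667° lat.
south 38.83750, north 38.84167.

38.83750, 38.84167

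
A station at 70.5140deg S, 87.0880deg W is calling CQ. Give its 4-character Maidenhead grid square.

EB69

Offset from 180°W / 90°S: lon 92.91°, lat 19.49°.
Field (20°×10°, letters A–R): 92.91/20 → 4 → E, 19.49/10 → 1 → B; chars EB.
Square (2°×1°, digits 0–9): 12.91/2 → 6, 9.49/1 → 9; chars 69.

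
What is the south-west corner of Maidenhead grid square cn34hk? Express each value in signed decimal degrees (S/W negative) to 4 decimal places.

44.4167, -133.4167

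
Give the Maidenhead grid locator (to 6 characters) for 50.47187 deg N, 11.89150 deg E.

JO50wl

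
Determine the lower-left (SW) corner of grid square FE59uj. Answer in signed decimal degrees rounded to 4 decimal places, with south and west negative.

-40.6250, -68.3333

Field F=5, E=4: +5·20° lon, +4·10° lat → SW at lon -80°, lat -50°.
Square 5, 9: +5·2° lon, +9·1° lat → SW at lon -70°, lat -41°.
Subsquare u=20, j=9: +20·0.0833333° lon, +9·0.0416667° lat → SW at lon -68.3333°, lat -40.625°.
latitude -40.6250, longitude -68.3333.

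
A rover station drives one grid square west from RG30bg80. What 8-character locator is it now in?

Longitude extended square 8; −1 → 7.
The latitude characters are unchanged.

RG30bg70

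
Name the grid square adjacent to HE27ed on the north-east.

HE27fe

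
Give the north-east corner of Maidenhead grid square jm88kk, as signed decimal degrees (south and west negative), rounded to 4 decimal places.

38.4583, 16.9167

Field J=9, M=12: +9·20° lon, +12·10° lat → SW at lon 0°, lat 30°.
Square 8, 8: +8·2° lon, +8·1° lat → SW at lon 16°, lat 38°.
Subsquare k=10, k=10: +10·0.0833333° lon, +10·0.0416667° lat → SW at lon 16.8333°, lat 38.4167°.
Cell spans 0.0833333° lon × 0.0416667° lat. NE corner is SW corner plus one full cell.
latitude 38.4583, longitude 16.9167.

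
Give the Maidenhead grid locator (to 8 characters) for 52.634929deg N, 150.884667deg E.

Offset from 180°W / 90°S: lon 330.88467°, lat 142.63493°.
Field: lon ⌊330.88467/20⌋ = 16 → Q; lat ⌊142.63493/10⌋ = 14 → O.
Square: lon ⌊10.88467/2⌋ = 5; lat ⌊2.63493/1⌋ = 2.
Subsquare: lon ⌊0.88467/0.0833333⌋ = 10 → k; lat ⌊0.63493/0.0416667⌋ = 15 → p.
Extended square: lon ⌊0.05133/0.00833333⌋ = 6; lat ⌊0.00993/0.00416667⌋ = 2.

QO52kp62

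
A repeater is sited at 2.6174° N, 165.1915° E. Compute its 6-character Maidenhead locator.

Offset from 180°W / 90°S: lon 345.1915°, lat 92.6174°.
Field (20°×10°, letters A–R): 345.1915/20 → 17 → R, 92.6174/10 → 9 → J; chars RJ.
Square (2°×1°, digits 0–9): 5.1915/2 → 2, 2.6174/1 → 2; chars 22.
Subsquare (5′×2.5′, letters a–x): 1.1915/0.0833333 → 14 → o, 0.6174/0.0416667 → 14 → o; chars oo.

RJ22oo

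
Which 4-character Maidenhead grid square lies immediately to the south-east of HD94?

Longitude square 9; +1 → 10, wraps to 0, carry into field.
Longitude field H = 7; +1 → 8 = I.
Latitude square 4; −1 → 3.

ID03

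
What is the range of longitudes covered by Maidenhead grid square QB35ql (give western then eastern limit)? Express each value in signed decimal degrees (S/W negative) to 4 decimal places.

Field Q=16, B=1: +16·20° lon, +1·10° lat → SW at lon 140°, lat -80°.
Square 3, 5: +3·2° lon, +5·1° lat → SW at lon 146°, lat -75°.
Subsquare q=16, l=11: +16·0.0833333° lon, +11·0.0416667° lat → SW at lon 147.333°, lat -74.5417°.
Cell spans 0.0833333° lon × 0.0416667° lat.
west 147.3333, east 147.4167.

147.3333, 147.4167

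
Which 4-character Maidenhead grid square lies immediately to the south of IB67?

IB66

Latitude square 7; −1 → 6.
The longitude characters are unchanged.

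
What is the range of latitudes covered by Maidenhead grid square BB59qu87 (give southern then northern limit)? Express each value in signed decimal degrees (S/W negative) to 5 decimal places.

Field B=1, B=1: +1·20° lon, +1·10° lat → SW at lon -160°, lat -80°.
Square 5, 9: +5·2° lon, +9·1° lat → SW at lon -150°, lat -71°.
Subsquare q=16, u=20: +16·0.0833333° lon, +20·0.0416667° lat → SW at lon -148.667°, lat -70.1667°.
Extended square 8, 7: +8·0.00833333° lon, +7·0.00416667° lat → SW at lon -148.6°, lat -70.1375°.
Cell spans 0.00833333° lon × 0.00416667° lat.
south -70.13750, north -70.13333.

-70.13750, -70.13333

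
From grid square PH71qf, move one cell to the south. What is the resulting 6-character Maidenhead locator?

PH71qe

Latitude subsquare f = 5; −1 → 4 = e.
The longitude characters are unchanged.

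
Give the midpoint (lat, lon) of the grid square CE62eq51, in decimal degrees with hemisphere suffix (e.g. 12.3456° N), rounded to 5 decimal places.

Field C=2, E=4: +2·20° lon, +4·10° lat → SW at lon -140°, lat -50°.
Square 6, 2: +6·2° lon, +2·1° lat → SW at lon -128°, lat -48°.
Subsquare e=4, q=16: +4·0.0833333° lon, +16·0.0416667° lat → SW at lon -127.667°, lat -47.3333°.
Extended square 5, 1: +5·0.00833333° lon, +1·0.00416667° lat → SW at lon -127.625°, lat -47.3292°.
Cell spans 0.00833333° lon × 0.00416667° lat. Centre is SW corner plus half of each.
latitude 47.32708° S, longitude 127.62083° W.

47.32708° S, 127.62083° W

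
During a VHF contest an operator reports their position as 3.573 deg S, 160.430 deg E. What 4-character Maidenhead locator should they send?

RI06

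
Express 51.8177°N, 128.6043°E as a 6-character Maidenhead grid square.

PO41ht

Shift to the Maidenhead origin (180°W, 90°S): lon 308.6043, lat 141.8177.
Field (20°×10°, letters A–R): lon ⌊308.6043/20⌋ = 15 → P; lat ⌊141.8177/10⌋ = 14 → O.
Square (2°×1°, digits 0–9): lon ⌊8.6043/2⌋ = 4; lat ⌊1.8177/1⌋ = 1.
Subsquare (5′×2.5′, letters a–x): lon ⌊0.6043/0.0833333⌋ = 7 → h; lat ⌊0.8177/0.0416667⌋ = 19 → t.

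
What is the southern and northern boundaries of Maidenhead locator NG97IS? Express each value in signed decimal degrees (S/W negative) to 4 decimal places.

Field N=13, G=6: +13·20° lon, +6·10° lat → SW at lon 80°, lat -30°.
Square 9, 7: +9·2° lon, +7·1° lat → SW at lon 98°, lat -23°.
Subsquare i=8, s=18: +8·0.0833333° lon, +18·0.0416667° lat → SW at lon 98.6667°, lat -22.25°.
Cell spans 0.0833333° lon × 0.0416667° lat.
south -22.2500, north -22.2083.

-22.2500, -22.2083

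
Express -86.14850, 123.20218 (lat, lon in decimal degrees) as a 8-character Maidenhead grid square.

PA13ou44

Add 180° to longitude and 90° to latitude: 303.20218, 3.85150.
Field (20°×10°, letters A–R): lon ⌊303.20218/20⌋ = 15 → P; lat ⌊3.85150/10⌋ = 0 → A.
Square (2°×1°, digits 0–9): lon ⌊3.20218/2⌋ = 1; lat ⌊3.85150/1⌋ = 3.
Subsquare (5′×2.5′, letters a–x): lon ⌊1.20218/0.0833333⌋ = 14 → o; lat ⌊0.85150/0.0416667⌋ = 20 → u.
Extended square (30″×15″, digits 0–9): lon ⌊0.03551/0.00833333⌋ = 4; lat ⌊0.01817/0.00416667⌋ = 4.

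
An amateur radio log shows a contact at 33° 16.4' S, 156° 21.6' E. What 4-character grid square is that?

Shift to the Maidenhead origin (180°W, 90°S): lon 336.36, lat 56.73.
Field (20°×10°, letters A–R): lon ⌊336.36/20⌋ = 16 → Q; lat ⌊56.73/10⌋ = 5 → F.
Square (2°×1°, digits 0–9): lon ⌊16.36/2⌋ = 8; lat ⌊6.73/1⌋ = 6.

QF86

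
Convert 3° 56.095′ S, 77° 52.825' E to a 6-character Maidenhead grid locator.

Shift to the Maidenhead origin (180°W, 90°S): lon 257.8804, lat 86.0651.
Field (20°×10°, letters A–R): lon ⌊257.8804/20⌋ = 12 → M; lat ⌊86.0651/10⌋ = 8 → I.
Square (2°×1°, digits 0–9): lon ⌊17.8804/2⌋ = 8; lat ⌊6.0651/1⌋ = 6.
Subsquare (5′×2.5′, letters a–x): lon ⌊1.8804/0.0833333⌋ = 22 → w; lat ⌊0.0651/0.0416667⌋ = 1 → b.

MI86wb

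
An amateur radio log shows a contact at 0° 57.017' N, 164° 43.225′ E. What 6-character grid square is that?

RJ20iw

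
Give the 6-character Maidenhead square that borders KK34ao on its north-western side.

KK24xp

Longitude subsquare a = 0; −1 → -1, wraps to 23 = x, carry into square.
Longitude square 3; −1 → 2.
Latitude subsquare o = 14; +1 → 15 = p.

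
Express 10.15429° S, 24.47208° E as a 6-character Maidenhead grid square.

KH29fu

Add 180° to longitude and 90° to latitude: 204.4721, 79.8457.
Field: 204.4721/20 → 10 → K, 79.8457/10 → 7 → H; chars KH.
Square: 4.4721/2 → 2, 9.8457/1 → 9; chars 29.
Subsquare: 0.4721/0.0833333 → 5 → f, 0.8457/0.0416667 → 20 → u; chars fu.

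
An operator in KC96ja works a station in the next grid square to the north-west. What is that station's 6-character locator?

KC96ib

Longitude subsquare j = 9; −1 → 8 = i.
Latitude subsquare a = 0; +1 → 1 = b.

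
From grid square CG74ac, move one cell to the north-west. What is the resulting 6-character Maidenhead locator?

CG64xd

Longitude subsquare a = 0; −1 → -1, wraps to 23 = x, carry into square.
Longitude square 7; −1 → 6.
Latitude subsquare c = 2; +1 → 3 = d.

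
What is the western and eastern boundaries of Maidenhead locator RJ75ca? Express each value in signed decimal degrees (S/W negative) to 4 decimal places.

174.1667, 174.2500

Field R=17, J=9: +17·20° lon, +9·10° lat → SW at lon 160°, lat 0°.
Square 7, 5: +7·2° lon, +5·1° lat → SW at lon 174°, lat 5°.
Subsquare c=2, a=0: +2·0.0833333° lon, +0·0.0416667° lat → SW at lon 174.167°, lat 5°.
Cell spans 0.0833333° lon × 0.0416667° lat.
west 174.1667, east 174.2500.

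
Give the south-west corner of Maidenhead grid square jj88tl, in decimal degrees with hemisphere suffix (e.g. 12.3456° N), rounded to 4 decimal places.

Field J=9, J=9: +9·20° lon, +9·10° lat → SW at lon 0°, lat 0°.
Square 8, 8: +8·2° lon, +8·1° lat → SW at lon 16°, lat 8°.
Subsquare t=19, l=11: +19·0.0833333° lon, +11·0.0416667° lat → SW at lon 17.5833°, lat 8.45833°.
latitude 8.4583° N, longitude 17.5833° E.

8.4583° N, 17.5833° E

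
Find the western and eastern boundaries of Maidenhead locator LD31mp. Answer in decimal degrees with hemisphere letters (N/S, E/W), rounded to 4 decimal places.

Field L=11, D=3: +11·20° lon, +3·10° lat → SW at lon 40°, lat -60°.
Square 3, 1: +3·2° lon, +1·1° lat → SW at lon 46°, lat -59°.
Subsquare m=12, p=15: +12·0.0833333° lon, +15·0.0416667° lat → SW at lon 47°, lat -58.375°.
Cell spans 0.0833333° lon × 0.0416667° lat.
west 47.0000° E, east 47.0833° E.

47.0000° E, 47.0833° E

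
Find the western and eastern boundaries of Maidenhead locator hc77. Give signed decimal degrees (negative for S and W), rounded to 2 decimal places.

-26.00, -24.00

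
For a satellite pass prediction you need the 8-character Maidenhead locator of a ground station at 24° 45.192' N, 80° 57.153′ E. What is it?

NL04ls40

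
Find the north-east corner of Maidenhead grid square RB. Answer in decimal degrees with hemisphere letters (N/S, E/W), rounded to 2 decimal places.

70.00° S, 180.00° E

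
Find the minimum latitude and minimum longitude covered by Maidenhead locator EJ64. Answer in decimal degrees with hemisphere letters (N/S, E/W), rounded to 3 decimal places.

Field E=4, J=9: +4·20° lon, +9·10° lat → SW at lon -100°, lat 0°.
Square 6, 4: +6·2° lon, +4·1° lat → SW at lon -88°, lat 4°.
latitude 4.000° N, longitude 88.000° W.

4.000° N, 88.000° W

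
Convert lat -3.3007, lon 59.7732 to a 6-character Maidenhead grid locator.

LI96vq

Offset from 180°W / 90°S: lon 239.7732°, lat 86.6993°.
Field: lon ⌊239.7732/20⌋ = 11 → L; lat ⌊86.6993/10⌋ = 8 → I.
Square: lon ⌊19.7732/2⌋ = 9; lat ⌊6.6993/1⌋ = 6.
Subsquare: lon ⌊1.7732/0.0833333⌋ = 21 → v; lat ⌊0.6993/0.0416667⌋ = 16 → q.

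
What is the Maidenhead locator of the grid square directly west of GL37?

GL27

Longitude square 3; −1 → 2.
The latitude characters are unchanged.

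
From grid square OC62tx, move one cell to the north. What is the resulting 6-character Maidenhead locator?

Latitude subsquare x = 23; +1 → 24, wraps to 0 = a, carry into square.
Latitude square 2; +1 → 3.
The longitude characters are unchanged.

OC63ta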